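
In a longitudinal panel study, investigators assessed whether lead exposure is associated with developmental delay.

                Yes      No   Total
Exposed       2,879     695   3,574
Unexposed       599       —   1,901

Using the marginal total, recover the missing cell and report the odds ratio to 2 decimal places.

The missing cell is in the unexposed row: 1901 − 599 = 1302.
So a = 2879, b = 695, c = 599, d = 1302.
OR = (a·d)/(b·c) = (2879 × 1302) / (695 × 599) = 3748458 / 416305 = 9.00411

9.00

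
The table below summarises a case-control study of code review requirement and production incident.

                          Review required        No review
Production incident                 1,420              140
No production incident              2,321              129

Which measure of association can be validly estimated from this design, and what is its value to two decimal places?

Reading the table with exposure as columns: a = 1420 (Review required, case), b = 2321 (Review required, non-case), c = 140 (No review, case), d = 129.
This is a case-control study: participants were sampled on outcome status, so risks in the source population cannot be estimated directly — relative risk is not valid here. The odds ratio is the appropriate measure.
OR = (a·d)/(b·c) = (1420 × 129) / (2321 × 140) = 183180 / 324940 = 0.56373

0.56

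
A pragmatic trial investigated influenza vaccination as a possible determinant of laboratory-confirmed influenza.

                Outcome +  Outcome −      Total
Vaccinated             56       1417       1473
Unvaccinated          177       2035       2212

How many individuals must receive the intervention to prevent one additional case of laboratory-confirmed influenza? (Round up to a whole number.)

24

Risk in treated group = 56/1473 = 0.03802; risk in control = 177/2212 = 0.08002.
Absolute risk reduction = 0.08002 − 0.03802 = 0.04200
NNT = 1 / ARR = 1 / 0.04200 = 23.809 → round up → 24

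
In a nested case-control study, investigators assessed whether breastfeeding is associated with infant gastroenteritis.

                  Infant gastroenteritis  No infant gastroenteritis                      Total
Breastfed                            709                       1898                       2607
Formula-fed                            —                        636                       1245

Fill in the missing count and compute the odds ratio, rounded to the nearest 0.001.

The missing cell is in the unexposed row: 1245 − 636 = 609.
So a = 709, b = 1898, c = 609, d = 636.
OR = (a·d)/(b·c) = (709 × 636) / (1898 × 609) = 450924 / 1155882 = 0.39011

0.390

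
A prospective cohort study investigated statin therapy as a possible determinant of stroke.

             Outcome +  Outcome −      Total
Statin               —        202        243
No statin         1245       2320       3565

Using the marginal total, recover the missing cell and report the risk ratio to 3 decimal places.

0.483

The missing cell is in the exposed row: 243 − 202 = 41.
So a = 41, b = 202, c = 1245, d = 2320.
RR = [a/(a+b)] / [c/(c+d)] = (41/243) / (1245/3565) = 0.16872/0.34923 = 0.48313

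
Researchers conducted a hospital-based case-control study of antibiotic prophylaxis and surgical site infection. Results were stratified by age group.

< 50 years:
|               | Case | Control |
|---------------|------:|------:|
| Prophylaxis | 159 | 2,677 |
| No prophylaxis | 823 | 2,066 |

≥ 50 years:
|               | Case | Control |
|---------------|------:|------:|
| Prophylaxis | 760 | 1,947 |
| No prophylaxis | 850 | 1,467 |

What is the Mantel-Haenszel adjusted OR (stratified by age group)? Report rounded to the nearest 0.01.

0.39

OR_MH = Σ(aᵢdᵢ/nᵢ) / Σ(bᵢcᵢ/nᵢ), where nᵢ is the stratum total.
Stratum 1 (< 50 years): n = 5725; a·d/n = 159·2066/5725 = 57.3789; b·c/n = 2677·823/5725 = 384.8334
Stratum 2 (≥ 50 years): n = 5024; a·d/n = 760·1467/5024 = 221.9188; b·c/n = 1947·850/5024 = 329.4088
OR_MH = (57.3789 + 221.9188) / (384.8334 + 329.4088) = 279.2977 / 714.2422 = 0.39104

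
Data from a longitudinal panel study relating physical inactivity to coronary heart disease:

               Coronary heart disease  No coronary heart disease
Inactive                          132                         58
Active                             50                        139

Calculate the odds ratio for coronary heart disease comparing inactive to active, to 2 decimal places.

6.33

Cells: a = 132, b = 58, c = 50, d = 139.
OR = (a·d)/(b·c) = (132 × 139) / (58 × 50) = 18348 / 2900 = 6.32690
The odds of coronary heart disease are about 6.33 times as high in the inactive group.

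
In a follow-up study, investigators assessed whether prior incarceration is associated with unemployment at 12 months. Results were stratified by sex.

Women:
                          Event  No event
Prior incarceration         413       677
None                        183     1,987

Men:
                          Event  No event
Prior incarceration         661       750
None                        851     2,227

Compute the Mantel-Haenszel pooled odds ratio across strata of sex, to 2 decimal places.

3.22

OR_MH = Σ(aᵢdᵢ/nᵢ) / Σ(bᵢcᵢ/nᵢ), where nᵢ is the stratum total.
Stratum 1 (Women): n = 3260; a·d/n = 413·1987/3260 = 251.7273; b·c/n = 677·183/3260 = 38.0034
Stratum 2 (Men): n = 4489; a·d/n = 661·2227/4489 = 327.9231; b·c/n = 750·851/4489 = 142.1809
OR_MH = (251.7273 + 327.9231) / (38.0034 + 142.1809) = 579.6504 / 180.1843 = 3.21699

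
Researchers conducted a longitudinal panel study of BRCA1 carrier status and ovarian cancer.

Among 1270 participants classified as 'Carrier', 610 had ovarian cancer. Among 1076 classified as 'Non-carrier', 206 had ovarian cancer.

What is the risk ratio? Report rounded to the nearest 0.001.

From the description: a = 610, b = 660, c = 206, d = 870.
Risk in exposed = 610/1270 = 0.48031; risk in unexposed = 206/1076 = 0.19145.
RR = 0.48031 / 0.19145 = 2.50883
The risk among the exposed is 2.51 times that among the unexposed.

2.509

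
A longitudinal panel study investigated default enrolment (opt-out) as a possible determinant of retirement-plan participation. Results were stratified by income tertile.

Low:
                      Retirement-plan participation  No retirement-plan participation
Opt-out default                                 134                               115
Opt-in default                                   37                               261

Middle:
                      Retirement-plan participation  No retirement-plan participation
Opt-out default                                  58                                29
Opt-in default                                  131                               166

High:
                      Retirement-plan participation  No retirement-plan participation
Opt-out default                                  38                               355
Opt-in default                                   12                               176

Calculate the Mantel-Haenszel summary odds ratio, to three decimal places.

4.020

OR_MH = Σ(aᵢdᵢ/nᵢ) / Σ(bᵢcᵢ/nᵢ), where nᵢ is the stratum total.
Stratum 1 (Low): n = 547; a·d/n = 134·261/547 = 63.9378; b·c/n = 115·37/547 = 7.7788
Stratum 2 (Middle): n = 384; a·d/n = 58·166/384 = 25.0729; b·c/n = 29·131/384 = 9.8932
Stratum 3 (High): n = 581; a·d/n = 38·176/581 = 11.5112; b·c/n = 355·12/581 = 7.3322
OR_MH = (63.9378 + 25.0729 + 11.5112) / (7.7788 + 9.8932 + 7.3322) = 100.5219 / 25.0042 = 4.02020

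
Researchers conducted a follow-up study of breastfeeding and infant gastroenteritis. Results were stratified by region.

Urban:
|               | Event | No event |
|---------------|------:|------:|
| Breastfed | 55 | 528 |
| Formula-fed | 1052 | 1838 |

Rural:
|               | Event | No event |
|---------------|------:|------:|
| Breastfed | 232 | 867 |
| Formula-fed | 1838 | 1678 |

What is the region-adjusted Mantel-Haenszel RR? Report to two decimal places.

RR_MH = Σ(aᵢ·n₀ᵢ/nᵢ) / Σ(cᵢ·n₁ᵢ/nᵢ), with n₁ᵢ = aᵢ+bᵢ (exposed), n₀ᵢ = cᵢ+dᵢ (unexposed), nᵢ = n₁ᵢ+n₀ᵢ.
Stratum 1 (Urban): n₁ = 583, n₀ = 2890, n = 3473; a·n₀/n = 55·2890/3473 = 45.7673; c·n₁/n = 1052·583/3473 = 176.5955
Stratum 2 (Rural): n₁ = 1099, n₀ = 3516, n = 4615; a·n₀/n = 232·3516/4615 = 176.7523; c·n₁/n = 1838·1099/4615 = 437.6949
RR_MH = (45.7673 + 176.7523) / (176.5955 + 437.6949) = 222.5197 / 614.2904 = 0.36224

0.36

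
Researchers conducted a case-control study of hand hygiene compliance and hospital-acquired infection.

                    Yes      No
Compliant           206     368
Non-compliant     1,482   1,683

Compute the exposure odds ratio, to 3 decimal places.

Cells: a = 206, b = 368, c = 1482, d = 1683.
OR = (a·d)/(b·c) = (206 × 1683) / (368 × 1482) = 346698 / 545376 = 0.63570
Exposure is associated with lower odds of hospital-acquired infection (OR = 0.64 < 1).

0.636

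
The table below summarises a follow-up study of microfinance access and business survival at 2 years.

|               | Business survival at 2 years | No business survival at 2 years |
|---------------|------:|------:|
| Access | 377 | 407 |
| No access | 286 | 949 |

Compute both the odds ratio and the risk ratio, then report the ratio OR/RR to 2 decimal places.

1.48

Cells: a = 377, b = 407, c = 286, d = 949.
OR = (377·949)/(407·286) = 357773/116402 = 3.07360
Risk in exposed = 377/784 = 0.48087; risk in unexposed = 286/1235 = 0.23158; RR = 2.07647
OR/RR = 3.07360 / 2.07647 = 1.48020
The outcome is not rare, so the OR lies further from 1 than the RR.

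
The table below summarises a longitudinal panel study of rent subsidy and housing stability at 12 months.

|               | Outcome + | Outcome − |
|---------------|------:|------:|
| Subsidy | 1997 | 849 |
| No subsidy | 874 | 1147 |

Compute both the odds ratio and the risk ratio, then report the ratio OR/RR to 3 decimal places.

1.902

Cells: a = 1997, b = 849, c = 874, d = 1147.
OR = (1997·1147)/(849·874) = 2290559/742026 = 3.08690
Risk in exposed = 1997/2846 = 0.70169; risk in unexposed = 874/2021 = 0.43246; RR = 1.62255
OR/RR = 3.08690 / 1.62255 = 1.90250
The outcome is not rare, so the OR lies further from 1 than the RR.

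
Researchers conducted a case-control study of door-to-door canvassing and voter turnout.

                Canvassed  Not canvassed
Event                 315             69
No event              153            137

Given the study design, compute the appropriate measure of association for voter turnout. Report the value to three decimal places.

Reading the table with exposure as columns: a = 315 (Canvassed, case), b = 153 (Canvassed, non-case), c = 69 (Not canvassed, case), d = 137.
This is a case-control study: participants were sampled on outcome status, so risks in the source population cannot be estimated directly — relative risk is not valid here. The odds ratio is the appropriate measure.
OR = (a·d)/(b·c) = (315 × 137) / (153 × 69) = 43155 / 10557 = 4.08781

4.088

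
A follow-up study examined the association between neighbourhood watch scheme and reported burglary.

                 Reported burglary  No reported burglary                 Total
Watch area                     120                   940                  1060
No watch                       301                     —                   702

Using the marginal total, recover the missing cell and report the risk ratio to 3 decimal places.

0.264

The missing cell is in the unexposed row: 702 − 301 = 401.
So a = 120, b = 940, c = 301, d = 401.
RR = [a/(a+b)] / [c/(c+d)] = (120/1060) / (301/702) = 0.11321/0.42877 = 0.26403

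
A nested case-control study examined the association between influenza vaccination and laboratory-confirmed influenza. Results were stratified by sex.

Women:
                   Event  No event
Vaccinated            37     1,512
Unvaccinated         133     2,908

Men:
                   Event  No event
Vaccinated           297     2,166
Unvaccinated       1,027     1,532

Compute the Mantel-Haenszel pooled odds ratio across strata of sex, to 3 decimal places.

OR_MH = Σ(aᵢdᵢ/nᵢ) / Σ(bᵢcᵢ/nᵢ), where nᵢ is the stratum total.
Stratum 1 (Women): n = 4590; a·d/n = 37·2908/4590 = 23.4414; b·c/n = 1512·133/4590 = 43.8118
Stratum 2 (Men): n = 5022; a·d/n = 297·1532/5022 = 90.6022; b·c/n = 2166·1027/5022 = 442.9474
OR_MH = (23.4414 + 90.6022) / (43.8118 + 442.9474) = 114.0435 / 486.7592 = 0.23429

0.234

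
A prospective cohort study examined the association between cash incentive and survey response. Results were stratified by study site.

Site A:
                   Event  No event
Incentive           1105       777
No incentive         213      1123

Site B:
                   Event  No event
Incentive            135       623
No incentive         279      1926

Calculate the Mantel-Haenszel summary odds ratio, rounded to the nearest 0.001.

OR_MH = Σ(aᵢdᵢ/nᵢ) / Σ(bᵢcᵢ/nᵢ), where nᵢ is the stratum total.
Stratum 1 (Site A): n = 3218; a·d/n = 1105·1123/3218 = 385.6168; b·c/n = 777·213/3218 = 51.4298
Stratum 2 (Site B): n = 2963; a·d/n = 135·1926/2963 = 87.7523; b·c/n = 623·279/2963 = 58.6625
OR_MH = (385.6168 + 87.7523) / (51.4298 + 58.6625) = 473.3691 / 110.0923 = 4.29975

4.300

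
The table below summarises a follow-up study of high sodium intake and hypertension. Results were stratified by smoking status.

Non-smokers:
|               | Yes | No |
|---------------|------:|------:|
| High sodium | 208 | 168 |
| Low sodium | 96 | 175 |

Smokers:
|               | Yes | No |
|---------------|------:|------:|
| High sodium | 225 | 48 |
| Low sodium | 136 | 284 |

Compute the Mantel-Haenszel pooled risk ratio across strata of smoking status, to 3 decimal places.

RR_MH = Σ(aᵢ·n₀ᵢ/nᵢ) / Σ(cᵢ·n₁ᵢ/nᵢ), with n₁ᵢ = aᵢ+bᵢ (exposed), n₀ᵢ = cᵢ+dᵢ (unexposed), nᵢ = n₁ᵢ+n₀ᵢ.
Stratum 1 (Non-smokers): n₁ = 376, n₀ = 271, n = 647; a·n₀/n = 208·271/647 = 87.1221; c·n₁/n = 96·376/647 = 55.7898
Stratum 2 (Smokers): n₁ = 273, n₀ = 420, n = 693; a·n₀/n = 225·420/693 = 136.3636; c·n₁/n = 136·273/693 = 53.5758
RR_MH = (87.1221 + 136.3636) / (55.7898 + 53.5758) = 223.4857 / 109.3656 = 2.04347

2.043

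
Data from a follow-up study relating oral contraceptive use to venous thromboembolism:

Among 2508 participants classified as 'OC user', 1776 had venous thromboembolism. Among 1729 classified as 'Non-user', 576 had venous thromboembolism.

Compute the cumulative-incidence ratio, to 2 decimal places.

From the description: a = 1776, b = 732, c = 576, d = 1153.
Risk in exposed = 1776/2508 = 0.70813; risk in unexposed = 576/1729 = 0.33314.
RR = 0.70813 / 0.33314 = 2.12563
The risk among the exposed is 2.13 times that among the unexposed.

2.13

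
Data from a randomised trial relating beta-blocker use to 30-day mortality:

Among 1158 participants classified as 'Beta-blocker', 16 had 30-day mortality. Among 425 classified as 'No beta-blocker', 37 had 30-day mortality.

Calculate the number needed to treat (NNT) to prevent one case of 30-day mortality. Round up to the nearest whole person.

Risk in treated group = 16/1158 = 0.01382; risk in control = 37/425 = 0.08706.
Absolute risk reduction = 0.08706 − 0.01382 = 0.07324
NNT = 1 / ARR = 1 / 0.07324 = 13.653 → round up → 14

14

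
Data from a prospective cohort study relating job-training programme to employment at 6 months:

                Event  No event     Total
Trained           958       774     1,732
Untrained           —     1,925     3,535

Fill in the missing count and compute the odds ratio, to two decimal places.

The missing cell is in the unexposed row: 3535 − 1925 = 1610.
So a = 958, b = 774, c = 1610, d = 1925.
OR = (a·d)/(b·c) = (958 × 1925) / (774 × 1610) = 1844150 / 1246140 = 1.47989

1.48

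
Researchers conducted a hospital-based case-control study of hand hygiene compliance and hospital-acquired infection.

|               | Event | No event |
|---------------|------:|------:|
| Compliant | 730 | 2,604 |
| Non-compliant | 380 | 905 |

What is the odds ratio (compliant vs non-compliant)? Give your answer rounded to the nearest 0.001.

0.668

Cells: a = 730, b = 2604, c = 380, d = 905.
OR = (a·d)/(b·c) = (730 × 905) / (2604 × 380) = 660650 / 989520 = 0.66765
Exposure is associated with lower odds of hospital-acquired infection (OR = 0.67 < 1).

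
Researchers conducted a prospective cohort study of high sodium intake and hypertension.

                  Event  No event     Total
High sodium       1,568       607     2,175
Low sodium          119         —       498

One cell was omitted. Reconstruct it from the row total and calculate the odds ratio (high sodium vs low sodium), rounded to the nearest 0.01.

The missing cell is in the unexposed row: 498 − 119 = 379.
So a = 1568, b = 607, c = 119, d = 379.
OR = (a·d)/(b·c) = (1568 × 379) / (607 × 119) = 594272 / 72233 = 8.22715

8.23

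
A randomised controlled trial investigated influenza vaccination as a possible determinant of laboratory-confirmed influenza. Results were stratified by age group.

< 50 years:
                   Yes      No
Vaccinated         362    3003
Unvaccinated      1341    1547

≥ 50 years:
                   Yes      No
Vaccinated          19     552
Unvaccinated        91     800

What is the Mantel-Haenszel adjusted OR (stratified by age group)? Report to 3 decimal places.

0.147

OR_MH = Σ(aᵢdᵢ/nᵢ) / Σ(bᵢcᵢ/nᵢ), where nᵢ is the stratum total.
Stratum 1 (< 50 years): n = 6253; a·d/n = 362·1547/6253 = 89.5593; b·c/n = 3003·1341/6253 = 644.0146
Stratum 2 (≥ 50 years): n = 1462; a·d/n = 19·800/1462 = 10.3967; b·c/n = 552·91/1462 = 34.3584
OR_MH = (89.5593 + 10.3967) / (644.0146 + 34.3584) = 99.9560 / 678.3730 = 0.14735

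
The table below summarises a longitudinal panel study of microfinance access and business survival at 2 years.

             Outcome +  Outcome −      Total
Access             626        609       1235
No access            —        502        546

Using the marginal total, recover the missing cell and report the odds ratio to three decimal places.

The missing cell is in the unexposed row: 546 − 502 = 44.
So a = 626, b = 609, c = 44, d = 502.
OR = (a·d)/(b·c) = (626 × 502) / (609 × 44) = 314252 / 26796 = 11.72757

11.728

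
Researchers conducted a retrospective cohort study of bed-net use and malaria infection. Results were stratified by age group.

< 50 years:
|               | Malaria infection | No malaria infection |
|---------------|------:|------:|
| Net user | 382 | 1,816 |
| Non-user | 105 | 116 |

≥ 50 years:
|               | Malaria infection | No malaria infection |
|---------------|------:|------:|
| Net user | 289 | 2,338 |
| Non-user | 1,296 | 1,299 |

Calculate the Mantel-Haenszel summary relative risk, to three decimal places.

0.239

RR_MH = Σ(aᵢ·n₀ᵢ/nᵢ) / Σ(cᵢ·n₁ᵢ/nᵢ), with n₁ᵢ = aᵢ+bᵢ (exposed), n₀ᵢ = cᵢ+dᵢ (unexposed), nᵢ = n₁ᵢ+n₀ᵢ.
Stratum 1 (< 50 years): n₁ = 2198, n₀ = 221, n = 2419; a·n₀/n = 382·221/2419 = 34.8995; c·n₁/n = 105·2198/2419 = 95.4072
Stratum 2 (≥ 50 years): n₁ = 2627, n₀ = 2595, n = 5222; a·n₀/n = 289·2595/5222 = 143.6145; c·n₁/n = 1296·2627/5222 = 651.9709
RR_MH = (34.8995 + 143.6145) / (95.4072 + 651.9709) = 178.5141 / 747.3781 = 0.23885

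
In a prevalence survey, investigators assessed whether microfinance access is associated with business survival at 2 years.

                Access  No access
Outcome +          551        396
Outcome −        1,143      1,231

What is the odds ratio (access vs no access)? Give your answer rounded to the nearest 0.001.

Reading the table with exposure as columns: a = 551 (Access, case), b = 1143 (Access, non-case), c = 396 (No access, case), d = 1231.
OR = (a·d)/(b·c) = (551 × 1231) / (1143 × 396) = 678281 / 452628 = 1.49854
The odds of business survival at 2 years are about 1.50 times as high in the access group.

1.499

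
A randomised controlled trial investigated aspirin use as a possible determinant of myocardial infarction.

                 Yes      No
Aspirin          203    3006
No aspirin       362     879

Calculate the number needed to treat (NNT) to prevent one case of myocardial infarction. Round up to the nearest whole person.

Risk in treated group = 203/3209 = 0.06326; risk in control = 362/1241 = 0.29170.
Absolute risk reduction = 0.29170 − 0.06326 = 0.22844
NNT = 1 / ARR = 1 / 0.22844 = 4.378 → round up → 5

5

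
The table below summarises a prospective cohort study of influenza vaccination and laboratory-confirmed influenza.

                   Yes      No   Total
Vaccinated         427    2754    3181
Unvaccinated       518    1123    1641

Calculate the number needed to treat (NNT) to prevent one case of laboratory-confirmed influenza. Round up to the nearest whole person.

Risk in treated group = 427/3181 = 0.13423; risk in control = 518/1641 = 0.31566.
Absolute risk reduction = 0.31566 − 0.13423 = 0.18143
NNT = 1 / ARR = 1 / 0.18143 = 5.512 → round up → 6

6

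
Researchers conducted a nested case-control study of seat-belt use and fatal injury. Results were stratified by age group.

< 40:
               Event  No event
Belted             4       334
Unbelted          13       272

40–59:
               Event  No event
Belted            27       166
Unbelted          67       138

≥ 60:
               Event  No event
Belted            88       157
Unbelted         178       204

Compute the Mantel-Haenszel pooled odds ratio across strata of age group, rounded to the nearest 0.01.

0.50

OR_MH = Σ(aᵢdᵢ/nᵢ) / Σ(bᵢcᵢ/nᵢ), where nᵢ is the stratum total.
Stratum 1 (< 40): n = 623; a·d/n = 4·272/623 = 1.7464; b·c/n = 334·13/623 = 6.9695
Stratum 2 (40–59): n = 398; a·d/n = 27·138/398 = 9.3618; b·c/n = 166·67/398 = 27.9447
Stratum 3 (≥ 60): n = 627; a·d/n = 88·204/627 = 28.6316; b·c/n = 157·178/627 = 44.5710
OR_MH = (1.7464 + 9.3618 + 28.6316) / (6.9695 + 27.9447 + 44.5710) = 39.7398 / 79.4852 = 0.49996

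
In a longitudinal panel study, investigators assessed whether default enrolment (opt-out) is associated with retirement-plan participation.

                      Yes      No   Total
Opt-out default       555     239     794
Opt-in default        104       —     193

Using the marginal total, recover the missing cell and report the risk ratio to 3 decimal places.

The missing cell is in the unexposed row: 193 − 104 = 89.
So a = 555, b = 239, c = 104, d = 89.
RR = [a/(a+b)] / [c/(c+d)] = (555/794) / (104/193) = 0.69899/0.53886 = 1.29717

1.297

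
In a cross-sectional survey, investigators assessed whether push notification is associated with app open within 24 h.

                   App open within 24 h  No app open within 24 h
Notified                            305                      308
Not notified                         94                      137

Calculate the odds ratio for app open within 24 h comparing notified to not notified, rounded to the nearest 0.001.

Cells: a = 305, b = 308, c = 94, d = 137.
OR = (a·d)/(b·c) = (305 × 137) / (308 × 94) = 41785 / 28952 = 1.44325
The odds of app open within 24 h are about 1.44 times as high in the notified group.

1.443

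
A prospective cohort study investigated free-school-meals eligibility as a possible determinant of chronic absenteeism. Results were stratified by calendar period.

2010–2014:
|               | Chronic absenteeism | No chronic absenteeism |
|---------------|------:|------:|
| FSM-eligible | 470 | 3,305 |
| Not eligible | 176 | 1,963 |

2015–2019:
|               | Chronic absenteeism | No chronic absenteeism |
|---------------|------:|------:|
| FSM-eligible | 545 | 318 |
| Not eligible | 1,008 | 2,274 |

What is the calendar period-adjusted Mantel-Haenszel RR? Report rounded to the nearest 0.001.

1.867

RR_MH = Σ(aᵢ·n₀ᵢ/nᵢ) / Σ(cᵢ·n₁ᵢ/nᵢ), with n₁ᵢ = aᵢ+bᵢ (exposed), n₀ᵢ = cᵢ+dᵢ (unexposed), nᵢ = n₁ᵢ+n₀ᵢ.
Stratum 1 (2010–2014): n₁ = 3775, n₀ = 2139, n = 5914; a·n₀/n = 470·2139/5914 = 169.9915; c·n₁/n = 176·3775/5914 = 112.3436
Stratum 2 (2015–2019): n₁ = 863, n₀ = 3282, n = 4145; a·n₀/n = 545·3282/4145 = 431.5296; c·n₁/n = 1008·863/4145 = 209.8683
RR_MH = (169.9915 + 431.5296) / (112.3436 + 209.8683) = 601.5211 / 322.2119 = 1.86685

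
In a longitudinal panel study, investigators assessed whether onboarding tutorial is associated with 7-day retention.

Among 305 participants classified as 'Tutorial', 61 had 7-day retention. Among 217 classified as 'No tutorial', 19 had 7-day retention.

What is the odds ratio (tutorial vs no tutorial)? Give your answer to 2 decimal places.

2.61

From the description: a = 61, b = 244, c = 19, d = 198.
OR = (a·d)/(b·c) = (61 × 198) / (244 × 19) = 12078 / 4636 = 2.60526
The odds of 7-day retention are about 2.61 times as high in the tutorial group.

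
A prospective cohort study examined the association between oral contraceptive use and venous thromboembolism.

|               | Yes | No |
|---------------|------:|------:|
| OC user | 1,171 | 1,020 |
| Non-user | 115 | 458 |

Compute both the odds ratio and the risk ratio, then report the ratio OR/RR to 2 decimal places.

Cells: a = 1171, b = 1020, c = 115, d = 458.
OR = (1171·458)/(1020·115) = 536318/117300 = 4.57219
Risk in exposed = 1171/2191 = 0.53446; risk in unexposed = 115/573 = 0.20070; RR = 2.66300
OR/RR = 4.57219 / 2.66300 = 1.71693
The outcome is not rare, so the OR lies further from 1 than the RR.

1.72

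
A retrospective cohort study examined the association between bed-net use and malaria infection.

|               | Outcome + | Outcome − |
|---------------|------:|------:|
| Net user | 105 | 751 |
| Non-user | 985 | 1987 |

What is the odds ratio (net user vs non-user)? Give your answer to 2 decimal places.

0.28

Cells: a = 105, b = 751, c = 985, d = 1987.
OR = (a·d)/(b·c) = (105 × 1987) / (751 × 985) = 208635 / 739735 = 0.28204
Exposure is associated with lower odds of malaria infection (OR = 0.28 < 1).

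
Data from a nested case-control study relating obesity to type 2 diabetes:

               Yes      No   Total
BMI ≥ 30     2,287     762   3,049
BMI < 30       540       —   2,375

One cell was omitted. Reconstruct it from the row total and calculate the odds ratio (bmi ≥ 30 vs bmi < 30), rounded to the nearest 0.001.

The missing cell is in the unexposed row: 2375 − 540 = 1835.
So a = 2287, b = 762, c = 540, d = 1835.
OR = (a·d)/(b·c) = (2287 × 1835) / (762 × 540) = 4196645 / 411480 = 10.19890

10.199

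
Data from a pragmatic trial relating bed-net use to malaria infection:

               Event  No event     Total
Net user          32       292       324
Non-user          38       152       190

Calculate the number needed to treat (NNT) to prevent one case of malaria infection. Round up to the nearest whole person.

10

Risk in treated group = 32/324 = 0.09877; risk in control = 38/190 = 0.20000.
Absolute risk reduction = 0.20000 − 0.09877 = 0.10123
NNT = 1 / ARR = 1 / 0.10123 = 9.878 → round up → 10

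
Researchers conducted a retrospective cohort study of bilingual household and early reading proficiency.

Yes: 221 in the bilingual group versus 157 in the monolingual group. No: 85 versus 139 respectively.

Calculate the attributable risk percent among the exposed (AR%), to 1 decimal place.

26.6

From the description: a = 221, b = 85, c = 157, d = 139.
Risk in exposed = 221/306 = 0.72222; risk in unexposed = 157/296 = 0.53041.
RR = 0.72222/0.53041 = 1.36164
AR% = (RR − 1)/RR × 100 = (1.36164 − 1)/1.36164 × 100 = 26.5593%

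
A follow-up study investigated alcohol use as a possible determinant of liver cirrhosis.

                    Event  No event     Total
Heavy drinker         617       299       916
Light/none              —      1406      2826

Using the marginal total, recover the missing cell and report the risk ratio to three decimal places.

1.341

The missing cell is in the unexposed row: 2826 − 1406 = 1420.
So a = 617, b = 299, c = 1420, d = 1406.
RR = [a/(a+b)] / [c/(c+d)] = (617/916) / (1420/2826) = 0.67358/0.50248 = 1.34052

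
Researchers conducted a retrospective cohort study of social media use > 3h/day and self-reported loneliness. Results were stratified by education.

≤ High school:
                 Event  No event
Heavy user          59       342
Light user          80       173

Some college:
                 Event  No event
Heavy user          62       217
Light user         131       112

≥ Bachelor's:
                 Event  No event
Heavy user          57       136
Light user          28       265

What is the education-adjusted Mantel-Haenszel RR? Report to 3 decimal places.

0.661

RR_MH = Σ(aᵢ·n₀ᵢ/nᵢ) / Σ(cᵢ·n₁ᵢ/nᵢ), with n₁ᵢ = aᵢ+bᵢ (exposed), n₀ᵢ = cᵢ+dᵢ (unexposed), nᵢ = n₁ᵢ+n₀ᵢ.
Stratum 1 (≤ High school): n₁ = 401, n₀ = 253, n = 654; a·n₀/n = 59·253/654 = 22.8242; c·n₁/n = 80·401/654 = 49.0520
Stratum 2 (Some college): n₁ = 279, n₀ = 243, n = 522; a·n₀/n = 62·243/522 = 28.8621; c·n₁/n = 131·279/522 = 70.0172
Stratum 3 (≥ Bachelor's): n₁ = 193, n₀ = 293, n = 486; a·n₀/n = 57·293/486 = 34.3642; c·n₁/n = 28·193/486 = 11.1193
RR_MH = (22.8242 + 28.8621 + 34.3642) / (49.0520 + 70.0172 + 11.1193) = 86.0504 / 130.1886 = 0.66097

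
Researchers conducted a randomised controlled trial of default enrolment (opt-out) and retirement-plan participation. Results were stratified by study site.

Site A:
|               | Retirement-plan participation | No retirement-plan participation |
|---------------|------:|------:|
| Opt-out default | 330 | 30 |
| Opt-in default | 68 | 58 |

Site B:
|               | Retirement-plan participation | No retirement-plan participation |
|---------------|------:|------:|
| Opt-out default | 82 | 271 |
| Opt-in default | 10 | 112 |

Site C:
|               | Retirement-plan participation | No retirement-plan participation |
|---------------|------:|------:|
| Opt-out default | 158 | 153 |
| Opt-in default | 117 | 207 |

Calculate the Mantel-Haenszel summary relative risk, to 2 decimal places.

RR_MH = Σ(aᵢ·n₀ᵢ/nᵢ) / Σ(cᵢ·n₁ᵢ/nᵢ), with n₁ᵢ = aᵢ+bᵢ (exposed), n₀ᵢ = cᵢ+dᵢ (unexposed), nᵢ = n₁ᵢ+n₀ᵢ.
Stratum 1 (Site A): n₁ = 360, n₀ = 126, n = 486; a·n₀/n = 330·126/486 = 85.5556; c·n₁/n = 68·360/486 = 50.3704
Stratum 2 (Site B): n₁ = 353, n₀ = 122, n = 475; a·n₀/n = 82·122/475 = 21.0611; c·n₁/n = 10·353/475 = 7.4316
Stratum 3 (Site C): n₁ = 311, n₀ = 324, n = 635; a·n₀/n = 158·324/635 = 80.6173; c·n₁/n = 117·311/635 = 57.3024
RR_MH = (85.5556 + 21.0611 + 80.6173) / (50.3704 + 7.4316 + 57.3024) = 187.2339 / 115.1043 = 1.62665

1.63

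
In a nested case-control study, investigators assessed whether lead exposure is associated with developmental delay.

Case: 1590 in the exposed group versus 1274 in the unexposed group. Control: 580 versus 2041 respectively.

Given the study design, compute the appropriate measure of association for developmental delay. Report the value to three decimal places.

4.392

From the description: a = 1590, b = 580, c = 1274, d = 2041.
This is a nested case-control study: participants were sampled on outcome status, so risks in the source population cannot be estimated directly — relative risk is not valid here. The odds ratio is the appropriate measure.
OR = (a·d)/(b·c) = (1590 × 2041) / (580 × 1274) = 3245190 / 738920 = 4.39180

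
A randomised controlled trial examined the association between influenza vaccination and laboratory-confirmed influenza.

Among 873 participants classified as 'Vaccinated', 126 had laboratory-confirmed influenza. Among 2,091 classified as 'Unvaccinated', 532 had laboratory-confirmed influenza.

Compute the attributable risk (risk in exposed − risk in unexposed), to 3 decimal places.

From the description: a = 126, b = 747, c = 532, d = 1559.
Risk in exposed = 126/873 = 0.144330; risk in unexposed = 532/2091 = 0.254424.
Risk difference = 0.144330 − 0.254424 = -0.110094

-0.110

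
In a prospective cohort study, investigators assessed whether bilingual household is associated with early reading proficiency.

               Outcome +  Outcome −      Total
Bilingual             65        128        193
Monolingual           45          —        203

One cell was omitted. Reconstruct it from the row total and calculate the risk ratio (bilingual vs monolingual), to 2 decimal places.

The missing cell is in the unexposed row: 203 − 45 = 158.
So a = 65, b = 128, c = 45, d = 158.
RR = [a/(a+b)] / [c/(c+d)] = (65/193) / (45/203) = 0.33679/0.22167 = 1.51929

1.52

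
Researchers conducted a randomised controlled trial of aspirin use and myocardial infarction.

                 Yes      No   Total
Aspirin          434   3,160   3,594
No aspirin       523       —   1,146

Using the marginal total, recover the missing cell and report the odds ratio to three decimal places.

0.164

The missing cell is in the unexposed row: 1146 − 523 = 623.
So a = 434, b = 3160, c = 523, d = 623.
OR = (a·d)/(b·c) = (434 × 623) / (3160 × 523) = 270382 / 1652680 = 0.16360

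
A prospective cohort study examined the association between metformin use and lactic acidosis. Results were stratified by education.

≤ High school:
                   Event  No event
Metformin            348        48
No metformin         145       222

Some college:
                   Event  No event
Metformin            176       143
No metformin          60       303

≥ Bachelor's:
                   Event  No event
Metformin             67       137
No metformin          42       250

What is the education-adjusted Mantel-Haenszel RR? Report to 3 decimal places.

RR_MH = Σ(aᵢ·n₀ᵢ/nᵢ) / Σ(cᵢ·n₁ᵢ/nᵢ), with n₁ᵢ = aᵢ+bᵢ (exposed), n₀ᵢ = cᵢ+dᵢ (unexposed), nᵢ = n₁ᵢ+n₀ᵢ.
Stratum 1 (≤ High school): n₁ = 396, n₀ = 367, n = 763; a·n₀/n = 348·367/763 = 167.3866; c·n₁/n = 145·396/763 = 75.2556
Stratum 2 (Some college): n₁ = 319, n₀ = 363, n = 682; a·n₀/n = 176·363/682 = 93.6774; c·n₁/n = 60·319/682 = 28.0645
Stratum 3 (≥ Bachelor's): n₁ = 204, n₀ = 292, n = 496; a·n₀/n = 67·292/496 = 39.4435; c·n₁/n = 42·204/496 = 17.2742
RR_MH = (167.3866 + 93.6774 + 39.4435) / (75.2556 + 28.0645 + 17.2742) = 300.5076 / 120.5943 = 2.49189

2.492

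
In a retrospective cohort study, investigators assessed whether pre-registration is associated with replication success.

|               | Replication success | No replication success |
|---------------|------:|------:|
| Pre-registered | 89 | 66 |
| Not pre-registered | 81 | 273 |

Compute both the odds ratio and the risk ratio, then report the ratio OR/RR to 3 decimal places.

1.811

Cells: a = 89, b = 66, c = 81, d = 273.
OR = (89·273)/(66·81) = 24297/5346 = 4.54489
Risk in exposed = 89/155 = 0.57419; risk in unexposed = 81/354 = 0.22881; RR = 2.50944
OR/RR = 4.54489 / 2.50944 = 1.81112
The outcome is not rare, so the OR lies further from 1 than the RR.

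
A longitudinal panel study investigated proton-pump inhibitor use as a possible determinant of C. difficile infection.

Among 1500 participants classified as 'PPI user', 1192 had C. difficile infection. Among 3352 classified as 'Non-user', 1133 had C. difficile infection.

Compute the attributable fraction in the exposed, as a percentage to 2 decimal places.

57.47

From the description: a = 1192, b = 308, c = 1133, d = 2219.
Risk in exposed = 1192/1500 = 0.79467; risk in unexposed = 1133/3352 = 0.33801.
RR = 0.79467/0.33801 = 2.35104
AR% = (RR − 1)/RR × 100 = (2.35104 − 1)/2.35104 × 100 = 57.4655%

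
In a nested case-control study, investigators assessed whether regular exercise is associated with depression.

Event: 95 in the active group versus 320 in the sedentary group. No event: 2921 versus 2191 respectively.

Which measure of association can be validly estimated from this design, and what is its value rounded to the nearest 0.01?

0.22

From the description: a = 95, b = 2921, c = 320, d = 2191.
This is a nested case-control study: participants were sampled on outcome status, so risks in the source population cannot be estimated directly — relative risk is not valid here. The odds ratio is the appropriate measure.
OR = (a·d)/(b·c) = (95 × 2191) / (2921 × 320) = 208145 / 934720 = 0.22268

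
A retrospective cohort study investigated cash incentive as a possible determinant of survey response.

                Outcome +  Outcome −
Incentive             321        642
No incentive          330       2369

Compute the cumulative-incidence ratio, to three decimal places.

2.726

Cells: a = 321, b = 642, c = 330, d = 2369.
Risk in exposed = 321/963 = 0.33333; risk in unexposed = 330/2699 = 0.12227.
RR = 0.33333 / 0.12227 = 2.72626
The risk among the exposed is 2.73 times that among the unexposed.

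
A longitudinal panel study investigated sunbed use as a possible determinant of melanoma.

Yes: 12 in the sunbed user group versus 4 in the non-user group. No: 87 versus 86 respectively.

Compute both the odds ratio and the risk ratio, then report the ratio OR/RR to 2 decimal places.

1.09

From the description: a = 12, b = 87, c = 4, d = 86.
OR = (12·86)/(87·4) = 1032/348 = 2.96552
Risk in exposed = 12/99 = 0.12121; risk in unexposed = 4/90 = 0.04444; RR = 2.72727
OR/RR = 2.96552 / 2.72727 = 1.08736
The outcome is not rare, so the OR lies further from 1 than the RR.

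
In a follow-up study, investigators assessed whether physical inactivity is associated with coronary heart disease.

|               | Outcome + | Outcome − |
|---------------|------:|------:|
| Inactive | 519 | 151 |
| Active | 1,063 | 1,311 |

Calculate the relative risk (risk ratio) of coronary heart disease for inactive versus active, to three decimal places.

1.730

Cells: a = 519, b = 151, c = 1063, d = 1311.
Risk in exposed = 519/670 = 0.77463; risk in unexposed = 1063/2374 = 0.44777.
RR = 0.77463 / 0.44777 = 1.72998
The risk among the exposed is 1.73 times that among the unexposed.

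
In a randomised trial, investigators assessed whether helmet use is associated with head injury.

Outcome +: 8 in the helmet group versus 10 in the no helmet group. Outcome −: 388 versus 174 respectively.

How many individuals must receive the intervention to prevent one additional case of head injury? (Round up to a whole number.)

Risk in treated group = 8/396 = 0.02020; risk in control = 10/184 = 0.05435.
Absolute risk reduction = 0.05435 − 0.02020 = 0.03415
NNT = 1 / ARR = 1 / 0.03415 = 29.286 → round up → 30

30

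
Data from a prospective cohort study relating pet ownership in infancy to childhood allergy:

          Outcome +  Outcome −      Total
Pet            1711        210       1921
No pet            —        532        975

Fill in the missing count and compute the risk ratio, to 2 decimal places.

1.96

The missing cell is in the unexposed row: 975 − 532 = 443.
So a = 1711, b = 210, c = 443, d = 532.
RR = [a/(a+b)] / [c/(c+d)] = (1711/1921) / (443/975) = 0.89068/0.45436 = 1.96030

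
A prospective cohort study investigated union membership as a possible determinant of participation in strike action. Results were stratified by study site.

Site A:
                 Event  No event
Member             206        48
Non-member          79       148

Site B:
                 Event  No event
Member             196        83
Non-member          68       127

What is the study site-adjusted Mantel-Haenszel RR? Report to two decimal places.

RR_MH = Σ(aᵢ·n₀ᵢ/nᵢ) / Σ(cᵢ·n₁ᵢ/nᵢ), with n₁ᵢ = aᵢ+bᵢ (exposed), n₀ᵢ = cᵢ+dᵢ (unexposed), nᵢ = n₁ᵢ+n₀ᵢ.
Stratum 1 (Site A): n₁ = 254, n₀ = 227, n = 481; a·n₀/n = 206·227/481 = 97.2183; c·n₁/n = 79·254/481 = 41.7173
Stratum 2 (Site B): n₁ = 279, n₀ = 195, n = 474; a·n₀/n = 196·195/474 = 80.6329; c·n₁/n = 68·279/474 = 40.0253
RR_MH = (97.2183 + 80.6329) / (41.7173 + 40.0253) = 177.8512 / 81.7426 = 2.17575

2.18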